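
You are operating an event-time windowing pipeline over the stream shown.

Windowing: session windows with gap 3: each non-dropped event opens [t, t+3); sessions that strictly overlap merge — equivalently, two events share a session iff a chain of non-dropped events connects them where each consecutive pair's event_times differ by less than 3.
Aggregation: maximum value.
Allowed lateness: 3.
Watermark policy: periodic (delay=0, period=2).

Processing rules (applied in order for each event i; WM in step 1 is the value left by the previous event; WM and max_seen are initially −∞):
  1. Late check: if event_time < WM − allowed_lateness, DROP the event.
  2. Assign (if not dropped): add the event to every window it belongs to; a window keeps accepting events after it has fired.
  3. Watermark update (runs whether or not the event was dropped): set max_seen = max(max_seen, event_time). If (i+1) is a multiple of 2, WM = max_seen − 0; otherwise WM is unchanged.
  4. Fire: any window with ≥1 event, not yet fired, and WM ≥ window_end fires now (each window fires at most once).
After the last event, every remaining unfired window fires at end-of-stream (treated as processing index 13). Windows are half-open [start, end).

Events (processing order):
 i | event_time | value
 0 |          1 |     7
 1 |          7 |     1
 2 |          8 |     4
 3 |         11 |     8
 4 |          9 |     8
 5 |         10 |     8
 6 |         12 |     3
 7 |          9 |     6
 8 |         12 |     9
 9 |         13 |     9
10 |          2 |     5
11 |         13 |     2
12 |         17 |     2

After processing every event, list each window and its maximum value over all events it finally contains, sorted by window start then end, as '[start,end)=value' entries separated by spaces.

i=0 t=1 v=7: → [1,4); WM=−∞
i=1 t=7 v=1: → [7,10); WM=7
i=2 t=8 v=4: → [7,11); WM=7
i=3 t=11 v=8: → [11,14); WM=11
i=4 t=9 v=8: → [7,14); WM=11
i=5 t=10 v=8: → [7,14); WM=11
i=6 t=12 v=3: → [7,15); WM=11
i=7 t=9 v=6: → [7,15); WM=12
i=8 t=12 v=9: → [7,15); WM=12
i=9 t=13 v=9: → [7,16); WM=13
i=10 t=2 v=5: DROP (t<13-3); WM=13
i=11 t=13 v=2: → [7,16); WM=13
i=12 t=17 v=2: → [17,20); WM=13

[1,4)=7 [7,16)=9 [17,20)=2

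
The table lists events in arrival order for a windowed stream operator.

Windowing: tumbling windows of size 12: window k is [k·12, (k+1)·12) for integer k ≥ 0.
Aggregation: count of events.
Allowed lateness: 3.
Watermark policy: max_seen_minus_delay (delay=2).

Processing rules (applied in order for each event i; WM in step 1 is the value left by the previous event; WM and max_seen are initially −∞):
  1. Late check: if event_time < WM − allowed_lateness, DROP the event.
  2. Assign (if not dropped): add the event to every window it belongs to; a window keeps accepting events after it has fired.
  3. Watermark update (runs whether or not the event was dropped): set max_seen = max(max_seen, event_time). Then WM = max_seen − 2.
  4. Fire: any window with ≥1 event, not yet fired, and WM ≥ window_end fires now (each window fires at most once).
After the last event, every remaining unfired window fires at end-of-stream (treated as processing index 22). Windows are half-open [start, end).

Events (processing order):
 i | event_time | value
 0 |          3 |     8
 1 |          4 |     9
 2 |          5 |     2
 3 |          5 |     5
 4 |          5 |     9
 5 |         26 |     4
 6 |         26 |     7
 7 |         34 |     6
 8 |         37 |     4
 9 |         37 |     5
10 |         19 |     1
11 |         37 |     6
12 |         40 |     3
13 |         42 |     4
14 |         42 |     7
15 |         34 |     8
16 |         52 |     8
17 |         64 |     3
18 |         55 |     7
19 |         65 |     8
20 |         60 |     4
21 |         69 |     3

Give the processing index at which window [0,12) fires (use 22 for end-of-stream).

i=0 t=3 v=8: → [0,12); WM=1
i=1 t=4 v=9: → [0,12); WM=2
i=2 t=5 v=2: → [0,12); WM=3
i=3 t=5 v=5: → [0,12); WM=3
i=4 t=5 v=9: → [0,12); WM=3
i=5 t=26 v=4: → [24,36); WM=24; [0,12) fires=5
i=6 t=26 v=7: → [24,36); WM=24
i=7 t=34 v=6: → [24,36); WM=32
i=8 t=37 v=4: → [36,48); WM=35
i=9 t=37 v=5: → [36,48); WM=35
i=10 t=19 v=1: DROP (t<35-3); WM=35
i=11 t=37 v=6: → [36,48); WM=35
i=12 t=40 v=3: → [36,48); WM=38; [24,36) fires=3
i=13 t=42 v=4: → [36,48); WM=40
i=14 t=42 v=7: → [36,48); WM=40
i=15 t=34 v=8: DROP (t<40-3); WM=40
i=16 t=52 v=8: → [48,60); WM=50; [36,48) fires=6
i=17 t=64 v=3: → [60,72); WM=62; [48,60) fires=1
i=18 t=55 v=7: DROP (t<62-3); WM=62
i=19 t=65 v=8: → [60,72); WM=63
i=20 t=60 v=4: → [60,72); WM=63
i=21 t=69 v=3: → [60,72); WM=67

5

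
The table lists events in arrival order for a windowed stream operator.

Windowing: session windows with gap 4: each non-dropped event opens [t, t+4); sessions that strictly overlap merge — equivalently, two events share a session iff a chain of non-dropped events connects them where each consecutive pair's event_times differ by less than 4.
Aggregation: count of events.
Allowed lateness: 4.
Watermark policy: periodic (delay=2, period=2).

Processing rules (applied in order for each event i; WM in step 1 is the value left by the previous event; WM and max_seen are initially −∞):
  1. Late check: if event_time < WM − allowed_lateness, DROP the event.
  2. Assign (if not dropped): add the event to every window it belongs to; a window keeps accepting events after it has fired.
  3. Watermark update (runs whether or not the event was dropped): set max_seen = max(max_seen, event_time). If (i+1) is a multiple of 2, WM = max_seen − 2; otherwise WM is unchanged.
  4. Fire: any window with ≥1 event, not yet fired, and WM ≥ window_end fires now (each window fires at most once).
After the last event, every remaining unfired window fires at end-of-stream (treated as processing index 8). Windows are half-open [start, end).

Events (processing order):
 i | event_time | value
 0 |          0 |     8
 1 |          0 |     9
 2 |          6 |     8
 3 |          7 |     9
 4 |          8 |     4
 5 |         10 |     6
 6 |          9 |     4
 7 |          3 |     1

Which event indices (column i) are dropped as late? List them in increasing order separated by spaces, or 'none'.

7

i=0 t=0 v=8: → [0,4); WM=−∞
i=1 t=0 v=9: → [0,4); WM=-2
i=2 t=6 v=8: → [6,10); WM=-2
i=3 t=7 v=9: → [6,11); WM=5
i=4 t=8 v=4: → [6,12); WM=5
i=5 t=10 v=6: → [6,14); WM=8
i=6 t=9 v=4: → [6,14); WM=8
i=7 t=3 v=1: DROP (t<8-4); WM=8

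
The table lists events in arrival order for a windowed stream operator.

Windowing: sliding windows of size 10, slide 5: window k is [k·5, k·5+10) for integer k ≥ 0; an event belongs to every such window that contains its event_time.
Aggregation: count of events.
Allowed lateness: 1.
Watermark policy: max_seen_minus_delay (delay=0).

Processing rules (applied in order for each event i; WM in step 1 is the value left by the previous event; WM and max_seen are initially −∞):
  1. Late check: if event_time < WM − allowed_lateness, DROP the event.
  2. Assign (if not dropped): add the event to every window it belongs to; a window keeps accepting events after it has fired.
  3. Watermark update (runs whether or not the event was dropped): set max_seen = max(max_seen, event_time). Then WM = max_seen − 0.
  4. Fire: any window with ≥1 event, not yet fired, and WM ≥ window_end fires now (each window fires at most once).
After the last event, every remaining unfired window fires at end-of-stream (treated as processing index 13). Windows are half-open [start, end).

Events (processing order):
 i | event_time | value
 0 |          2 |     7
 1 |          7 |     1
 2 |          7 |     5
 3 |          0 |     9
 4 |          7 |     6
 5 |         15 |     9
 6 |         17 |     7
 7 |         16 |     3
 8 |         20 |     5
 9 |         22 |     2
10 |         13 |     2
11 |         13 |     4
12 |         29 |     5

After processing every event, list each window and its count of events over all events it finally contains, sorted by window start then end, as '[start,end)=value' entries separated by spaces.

i=0 t=2 v=7: → [0,10); WM=2
i=1 t=7 v=1: → [5,15),[0,10); WM=7
i=2 t=7 v=5: → [5,15),[0,10); WM=7
i=3 t=0 v=9: DROP (t<7-1); WM=7
i=4 t=7 v=6: → [5,15),[0,10); WM=7
i=5 t=15 v=9: → [15,25),[10,20); WM=15; [0,10) fires=4 [5,15) fires=3
i=6 t=17 v=7: → [15,25),[10,20); WM=17
i=7 t=16 v=3: → [15,25),[10,20); WM=17
i=8 t=20 v=5: → [20,30),[15,25); WM=20; [10,20) fires=3
i=9 t=22 v=2: → [20,30),[15,25); WM=22
i=10 t=13 v=2: DROP (t<22-1); WM=22
i=11 t=13 v=4: DROP (t<22-1); WM=22
i=12 t=29 v=5: → [25,35),[20,30); WM=29; [15,25) fires=5

[0,10)=4 [5,15)=3 [10,20)=3 [15,25)=5 [20,30)=3 [25,35)=1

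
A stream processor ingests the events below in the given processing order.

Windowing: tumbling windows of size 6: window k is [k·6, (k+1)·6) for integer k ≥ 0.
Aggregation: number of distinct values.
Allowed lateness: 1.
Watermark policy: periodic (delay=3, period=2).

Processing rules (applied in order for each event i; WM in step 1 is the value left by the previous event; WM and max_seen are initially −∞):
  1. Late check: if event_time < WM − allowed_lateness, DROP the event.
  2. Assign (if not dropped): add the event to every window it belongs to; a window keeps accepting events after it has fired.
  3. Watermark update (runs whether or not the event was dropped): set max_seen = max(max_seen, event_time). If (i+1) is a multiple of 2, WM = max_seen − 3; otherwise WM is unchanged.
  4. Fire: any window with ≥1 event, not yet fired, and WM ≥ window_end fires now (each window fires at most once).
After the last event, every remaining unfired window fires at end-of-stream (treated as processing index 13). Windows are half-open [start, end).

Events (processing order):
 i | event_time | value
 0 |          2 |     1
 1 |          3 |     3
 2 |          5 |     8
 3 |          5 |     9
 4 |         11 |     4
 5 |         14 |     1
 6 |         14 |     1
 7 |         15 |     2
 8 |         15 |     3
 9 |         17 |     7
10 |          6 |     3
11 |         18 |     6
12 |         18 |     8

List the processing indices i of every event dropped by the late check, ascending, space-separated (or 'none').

10

i=0 t=2 v=1: → [0,6); WM=−∞
i=1 t=3 v=3: → [0,6); WM=0
i=2 t=5 v=8: → [0,6); WM=0
i=3 t=5 v=9: → [0,6); WM=2
i=4 t=11 v=4: → [6,12); WM=2
i=5 t=14 v=1: → [12,18); WM=11; [0,6) fires=4
i=6 t=14 v=1: → [12,18); WM=11
i=7 t=15 v=2: → [12,18); WM=12; [6,12) fires=1
i=8 t=15 v=3: → [12,18); WM=12
i=9 t=17 v=7: → [12,18); WM=14
i=10 t=6 v=3: DROP (t<14-1); WM=14
i=11 t=18 v=6: → [18,24); WM=15
i=12 t=18 v=8: → [18,24); WM=15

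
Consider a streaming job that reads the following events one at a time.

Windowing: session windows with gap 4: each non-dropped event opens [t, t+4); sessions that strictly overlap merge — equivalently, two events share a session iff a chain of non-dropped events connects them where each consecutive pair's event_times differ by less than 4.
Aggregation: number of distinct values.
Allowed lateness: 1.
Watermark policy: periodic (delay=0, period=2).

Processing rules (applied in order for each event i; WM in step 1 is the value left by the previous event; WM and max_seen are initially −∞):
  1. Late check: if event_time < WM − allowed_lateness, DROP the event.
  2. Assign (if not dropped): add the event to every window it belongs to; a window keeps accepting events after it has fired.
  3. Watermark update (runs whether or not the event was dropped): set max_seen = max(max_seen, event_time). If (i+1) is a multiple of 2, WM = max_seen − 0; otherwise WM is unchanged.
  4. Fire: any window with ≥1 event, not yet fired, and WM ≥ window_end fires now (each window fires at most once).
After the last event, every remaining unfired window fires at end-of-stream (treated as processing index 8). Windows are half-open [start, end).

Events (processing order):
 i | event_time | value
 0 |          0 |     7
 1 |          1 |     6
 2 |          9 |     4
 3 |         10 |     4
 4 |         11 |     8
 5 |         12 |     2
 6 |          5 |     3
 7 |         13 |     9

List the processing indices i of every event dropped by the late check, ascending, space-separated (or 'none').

i=0 t=0 v=7: → [0,4); WM=−∞
i=1 t=1 v=6: → [0,5); WM=1
i=2 t=9 v=4: → [9,13); WM=1
i=3 t=10 v=4: → [9,14); WM=10
i=4 t=11 v=8: → [9,15); WM=10
i=5 t=12 v=2: → [9,16); WM=12
i=6 t=5 v=3: DROP (t<12-1); WM=12
i=7 t=13 v=9: → [9,17); WM=13

6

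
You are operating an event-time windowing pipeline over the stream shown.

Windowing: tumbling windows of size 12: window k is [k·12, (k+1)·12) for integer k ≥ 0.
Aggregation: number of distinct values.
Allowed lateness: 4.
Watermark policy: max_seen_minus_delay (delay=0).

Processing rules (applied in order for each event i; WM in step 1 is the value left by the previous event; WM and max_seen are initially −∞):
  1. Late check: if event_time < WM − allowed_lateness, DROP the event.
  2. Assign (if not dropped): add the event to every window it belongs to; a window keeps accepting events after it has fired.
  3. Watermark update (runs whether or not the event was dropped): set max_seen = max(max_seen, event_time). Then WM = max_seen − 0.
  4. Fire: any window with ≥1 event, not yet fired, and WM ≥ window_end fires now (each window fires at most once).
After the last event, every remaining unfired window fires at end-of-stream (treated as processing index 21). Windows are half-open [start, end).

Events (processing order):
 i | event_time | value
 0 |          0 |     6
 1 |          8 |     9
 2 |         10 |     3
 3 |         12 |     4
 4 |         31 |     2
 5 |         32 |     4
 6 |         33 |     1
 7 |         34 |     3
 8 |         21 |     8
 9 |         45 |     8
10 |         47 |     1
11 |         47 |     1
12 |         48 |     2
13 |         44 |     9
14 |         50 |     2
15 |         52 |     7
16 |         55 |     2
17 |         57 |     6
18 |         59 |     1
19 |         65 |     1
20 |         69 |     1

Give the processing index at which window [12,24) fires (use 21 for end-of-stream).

i=0 t=0 v=6: → [0,12); WM=0
i=1 t=8 v=9: → [0,12); WM=8
i=2 t=10 v=3: → [0,12); WM=10
i=3 t=12 v=4: → [12,24); WM=12; [0,12) fires=3
i=4 t=31 v=2: → [24,36); WM=31; [12,24) fires=1
i=5 t=32 v=4: → [24,36); WM=32
i=6 t=33 v=1: → [24,36); WM=33
i=7 t=34 v=3: → [24,36); WM=34
i=8 t=21 v=8: DROP (t<34-4); WM=34
i=9 t=45 v=8: → [36,48); WM=45; [24,36) fires=4
i=10 t=47 v=1: → [36,48); WM=47
i=11 t=47 v=1: → [36,48); WM=47
i=12 t=48 v=2: → [48,60); WM=48; [36,48) fires=2
i=13 t=44 v=9: → [36,48); WM=48
i=14 t=50 v=2: → [48,60); WM=50
i=15 t=52 v=7: → [48,60); WM=52
i=16 t=55 v=2: → [48,60); WM=55
i=17 t=57 v=6: → [48,60); WM=57
i=18 t=59 v=1: → [48,60); WM=59
i=19 t=65 v=1: → [60,72); WM=65; [48,60) fires=4
i=20 t=69 v=1: → [60,72); WM=69

4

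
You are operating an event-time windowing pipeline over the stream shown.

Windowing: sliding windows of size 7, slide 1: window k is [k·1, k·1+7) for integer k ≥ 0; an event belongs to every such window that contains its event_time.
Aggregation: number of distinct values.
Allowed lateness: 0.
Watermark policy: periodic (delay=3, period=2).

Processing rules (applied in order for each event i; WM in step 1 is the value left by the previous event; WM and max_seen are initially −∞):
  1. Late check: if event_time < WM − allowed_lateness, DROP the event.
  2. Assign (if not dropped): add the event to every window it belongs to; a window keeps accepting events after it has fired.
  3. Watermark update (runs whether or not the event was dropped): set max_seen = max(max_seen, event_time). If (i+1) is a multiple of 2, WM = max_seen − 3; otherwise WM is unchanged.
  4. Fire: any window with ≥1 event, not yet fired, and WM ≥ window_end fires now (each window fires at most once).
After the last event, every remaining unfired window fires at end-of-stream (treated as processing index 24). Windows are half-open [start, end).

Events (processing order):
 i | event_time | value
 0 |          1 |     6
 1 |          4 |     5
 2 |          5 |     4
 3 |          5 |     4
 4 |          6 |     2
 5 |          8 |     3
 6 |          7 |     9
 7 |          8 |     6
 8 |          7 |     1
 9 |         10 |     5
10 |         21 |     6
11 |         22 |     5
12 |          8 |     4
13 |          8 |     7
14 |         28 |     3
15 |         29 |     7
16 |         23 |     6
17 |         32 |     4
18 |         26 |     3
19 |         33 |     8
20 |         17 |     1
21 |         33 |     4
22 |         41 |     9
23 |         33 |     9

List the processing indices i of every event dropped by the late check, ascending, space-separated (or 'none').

i=0 t=1 v=6: → [1,8),[0,7); WM=−∞
i=1 t=4 v=5: → [4,11),[3,10),[2,9),[1,8),[0,7); WM=1
i=2 t=5 v=4: → [5,12),[4,11),[3,10),[2,9),[1,8),[0,7); WM=1
i=3 t=5 v=4: → [5,12),[4,11),[3,10),[2,9),[1,8),[0,7); WM=2
i=4 t=6 v=2: → [6,13),[5,12),[4,11),[3,10),[2,9),[1,8),[0,7); WM=2
i=5 t=8 v=3: → [8,15),[7,14),[6,13),[5,12),[4,11),[3,10),[2,9); WM=5
i=6 t=7 v=9: → [7,14),[6,13),[5,12),[4,11),[3,10),[2,9),[1,8); WM=5
i=7 t=8 v=6: → [8,15),[7,14),[6,13),[5,12),[4,11),[3,10),[2,9); WM=5
i=8 t=7 v=1: → [7,14),[6,13),[5,12),[4,11),[3,10),[2,9),[1,8); WM=5
i=9 t=10 v=5: → [10,17),[9,16),[8,15),[7,14),[6,13),[5,12),[4,11); WM=7; [0,7) fires=4
i=10 t=21 v=6: → [21,28),[20,27),[19,26),[18,25),[17,24),[16,23),[15,22); WM=7
i=11 t=22 v=5: → [22,29),[21,28),[20,27),[19,26),[18,25),[17,24),[16,23); WM=19; [1,8) fires=6 [2,9) fires=7 [3,10) fires=7 [4,11) fires=7 [5,12) fires=7 [6,13) fires=6 [7,14) fires=5 [8,15) fires=3 [9,16) fires=1 [10,17) fires=1
i=12 t=8 v=4: DROP (t<19-0); WM=19
i=13 t=8 v=7: DROP (t<19-0); WM=19
i=14 t=28 v=3: → [28,35),[27,34),[26,33),[25,32),[24,31),[23,30),[22,29); WM=19
i=15 t=29 v=7: → [29,36),[28,35),[27,34),[26,33),[25,32),[24,31),[23,30); WM=26; [15,22) fires=1 [16,23) fires=2 [17,24) fires=2 [18,25) fires=2 [19,26) fires=2
i=16 t=23 v=6: DROP (t<26-0); WM=26
i=17 t=32 v=4: → [32,39),[31,38),[30,37),[29,36),[28,35),[27,34),[26,33); WM=29; [20,27) fires=2 [21,28) fires=2 [22,29) fires=2
i=18 t=26 v=3: DROP (t<29-0); WM=29
i=19 t=33 v=8: → [33,40),[32,39),[31,38),[30,37),[29,36),[28,35),[27,34); WM=30; [23,30) fires=2
i=20 t=17 v=1: DROP (t<30-0); WM=30
i=21 t=33 v=4: → [33,40),[32,39),[31,38),[30,37),[29,36),[28,35),[27,34); WM=30
i=22 t=41 v=9: → [41,48),[40,47),[39,46),[38,45),[37,44),[36,43),[35,42); WM=30
i=23 t=33 v=9: → [33,40),[32,39),[31,38),[30,37),[29,36),[28,35),[27,34); WM=38; [24,31) fires=2 [25,32) fires=2 [26,33) fires=3 [27,34) fires=5 [28,35) fires=5 [29,36) fires=4 [30,37) fires=3 [31,38) fires=3

12 13 16 18 20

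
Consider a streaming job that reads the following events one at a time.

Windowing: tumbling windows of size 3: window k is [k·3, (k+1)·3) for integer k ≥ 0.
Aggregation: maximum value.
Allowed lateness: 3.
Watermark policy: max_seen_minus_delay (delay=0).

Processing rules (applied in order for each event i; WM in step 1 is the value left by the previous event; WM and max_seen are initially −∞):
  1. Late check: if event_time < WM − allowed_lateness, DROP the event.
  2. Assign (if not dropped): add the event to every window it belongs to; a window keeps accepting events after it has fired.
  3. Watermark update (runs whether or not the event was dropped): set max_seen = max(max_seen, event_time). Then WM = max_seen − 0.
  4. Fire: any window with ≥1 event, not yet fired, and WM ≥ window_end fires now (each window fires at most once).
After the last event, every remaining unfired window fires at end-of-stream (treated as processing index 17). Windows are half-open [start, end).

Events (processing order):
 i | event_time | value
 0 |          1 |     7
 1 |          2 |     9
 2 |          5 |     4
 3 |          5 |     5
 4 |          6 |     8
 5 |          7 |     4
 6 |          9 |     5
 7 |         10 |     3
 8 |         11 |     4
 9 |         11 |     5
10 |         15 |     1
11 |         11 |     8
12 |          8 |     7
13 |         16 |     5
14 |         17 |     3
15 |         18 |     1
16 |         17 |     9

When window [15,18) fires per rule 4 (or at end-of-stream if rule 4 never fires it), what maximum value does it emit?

i=0 t=1 v=7: → [0,3); WM=1
i=1 t=2 v=9: → [0,3); WM=2
i=2 t=5 v=4: → [3,6); WM=5; [0,3) fires=9
i=3 t=5 v=5: → [3,6); WM=5
i=4 t=6 v=8: → [6,9); WM=6; [3,6) fires=5
i=5 t=7 v=4: → [6,9); WM=7
i=6 t=9 v=5: → [9,12); WM=9; [6,9) fires=8
i=7 t=10 v=3: → [9,12); WM=10
i=8 t=11 v=4: → [9,12); WM=11
i=9 t=11 v=5: → [9,12); WM=11
i=10 t=15 v=1: → [15,18); WM=15; [9,12) fires=5
i=11 t=11 v=8: DROP (t<15-3); WM=15
i=12 t=8 v=7: DROP (t<15-3); WM=15
i=13 t=16 v=5: → [15,18); WM=16
i=14 t=17 v=3: → [15,18); WM=17
i=15 t=18 v=1: → [18,21); WM=18; [15,18) fires=5
i=16 t=17 v=9: → [15,18); WM=18

5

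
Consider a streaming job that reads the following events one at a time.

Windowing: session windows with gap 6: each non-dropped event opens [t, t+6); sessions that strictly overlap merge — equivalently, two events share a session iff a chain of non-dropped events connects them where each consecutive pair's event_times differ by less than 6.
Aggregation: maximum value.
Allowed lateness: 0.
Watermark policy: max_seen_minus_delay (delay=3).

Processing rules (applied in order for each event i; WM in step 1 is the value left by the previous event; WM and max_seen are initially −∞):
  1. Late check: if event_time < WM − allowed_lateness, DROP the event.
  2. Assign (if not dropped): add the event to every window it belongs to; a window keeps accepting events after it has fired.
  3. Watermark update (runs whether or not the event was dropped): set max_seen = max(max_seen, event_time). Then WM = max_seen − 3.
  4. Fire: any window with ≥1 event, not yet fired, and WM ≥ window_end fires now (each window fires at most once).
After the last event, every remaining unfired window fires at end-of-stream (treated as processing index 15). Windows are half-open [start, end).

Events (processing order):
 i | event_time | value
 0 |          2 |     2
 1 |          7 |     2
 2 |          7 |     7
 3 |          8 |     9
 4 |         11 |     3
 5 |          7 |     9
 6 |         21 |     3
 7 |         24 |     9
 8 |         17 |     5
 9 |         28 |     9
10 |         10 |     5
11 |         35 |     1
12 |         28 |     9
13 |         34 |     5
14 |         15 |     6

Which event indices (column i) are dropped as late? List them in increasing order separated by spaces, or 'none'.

i=0 t=2 v=2: → [2,8); WM=-1
i=1 t=7 v=2: → [2,13); WM=4
i=2 t=7 v=7: → [2,13); WM=4
i=3 t=8 v=9: → [2,14); WM=5
i=4 t=11 v=3: → [2,17); WM=8
i=5 t=7 v=9: DROP (t<8-0); WM=8
i=6 t=21 v=3: → [21,27); WM=18
i=7 t=24 v=9: → [21,30); WM=21
i=8 t=17 v=5: DROP (t<21-0); WM=21
i=9 t=28 v=9: → [21,34); WM=25
i=10 t=10 v=5: DROP (t<25-0); WM=25
i=11 t=35 v=1: → [35,41); WM=32
i=12 t=28 v=9: DROP (t<32-0); WM=32
i=13 t=34 v=5: → [34,41); WM=32
i=14 t=15 v=6: DROP (t<32-0); WM=32

5 8 10 12 14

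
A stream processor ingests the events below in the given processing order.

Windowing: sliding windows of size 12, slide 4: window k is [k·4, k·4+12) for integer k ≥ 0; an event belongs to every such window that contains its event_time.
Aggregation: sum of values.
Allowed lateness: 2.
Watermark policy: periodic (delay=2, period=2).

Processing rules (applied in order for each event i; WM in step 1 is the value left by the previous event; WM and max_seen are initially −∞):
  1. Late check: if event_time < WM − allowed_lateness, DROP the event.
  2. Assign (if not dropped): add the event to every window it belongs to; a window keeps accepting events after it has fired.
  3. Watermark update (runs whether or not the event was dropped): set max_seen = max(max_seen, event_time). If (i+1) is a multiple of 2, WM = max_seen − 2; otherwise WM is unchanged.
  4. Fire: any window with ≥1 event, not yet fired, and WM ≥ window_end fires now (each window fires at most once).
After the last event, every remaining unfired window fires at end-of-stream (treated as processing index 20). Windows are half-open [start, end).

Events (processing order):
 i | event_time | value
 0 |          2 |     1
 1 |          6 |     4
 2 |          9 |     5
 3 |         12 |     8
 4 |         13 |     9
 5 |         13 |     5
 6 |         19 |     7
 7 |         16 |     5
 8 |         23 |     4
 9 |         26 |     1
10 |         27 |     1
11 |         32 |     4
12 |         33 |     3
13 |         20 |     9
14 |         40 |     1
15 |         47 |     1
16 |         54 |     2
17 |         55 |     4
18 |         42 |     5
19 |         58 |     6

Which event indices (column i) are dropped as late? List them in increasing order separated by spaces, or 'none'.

13 18

i=0 t=2 v=1: → [0,12); WM=−∞
i=1 t=6 v=4: → [4,16),[0,12); WM=4
i=2 t=9 v=5: → [8,20),[4,16),[0,12); WM=4
i=3 t=12 v=8: → [12,24),[8,20),[4,16); WM=10
i=4 t=13 v=9: → [12,24),[8,20),[4,16); WM=10
i=5 t=13 v=5: → [12,24),[8,20),[4,16); WM=11
i=6 t=19 v=7: → [16,28),[12,24),[8,20); WM=11
i=7 t=16 v=5: → [16,28),[12,24),[8,20); WM=17; [0,12) fires=10 [4,16) fires=31
i=8 t=23 v=4: → [20,32),[16,28),[12,24); WM=17
i=9 t=26 v=1: → [24,36),[20,32),[16,28); WM=24; [8,20) fires=39 [12,24) fires=38
i=10 t=27 v=1: → [24,36),[20,32),[16,28); WM=24
i=11 t=32 v=4: → [32,44),[28,40),[24,36); WM=30; [16,28) fires=18
i=12 t=33 v=3: → [32,44),[28,40),[24,36); WM=30
i=13 t=20 v=9: DROP (t<30-2); WM=31
i=14 t=40 v=1: → [40,52),[36,48),[32,44); WM=31
i=15 t=47 v=1: → [44,56),[40,52),[36,48); WM=45; [20,32) fires=6 [24,36) fires=9 [28,40) fires=7 [32,44) fires=8
i=16 t=54 v=2: → [52,64),[48,60),[44,56); WM=45
i=17 t=55 v=4: → [52,64),[48,60),[44,56); WM=53; [36,48) fires=2 [40,52) fires=2
i=18 t=42 v=5: DROP (t<53-2); WM=53
i=19 t=58 v=6: → [56,68),[52,64),[48,60); WM=56; [44,56) fires=7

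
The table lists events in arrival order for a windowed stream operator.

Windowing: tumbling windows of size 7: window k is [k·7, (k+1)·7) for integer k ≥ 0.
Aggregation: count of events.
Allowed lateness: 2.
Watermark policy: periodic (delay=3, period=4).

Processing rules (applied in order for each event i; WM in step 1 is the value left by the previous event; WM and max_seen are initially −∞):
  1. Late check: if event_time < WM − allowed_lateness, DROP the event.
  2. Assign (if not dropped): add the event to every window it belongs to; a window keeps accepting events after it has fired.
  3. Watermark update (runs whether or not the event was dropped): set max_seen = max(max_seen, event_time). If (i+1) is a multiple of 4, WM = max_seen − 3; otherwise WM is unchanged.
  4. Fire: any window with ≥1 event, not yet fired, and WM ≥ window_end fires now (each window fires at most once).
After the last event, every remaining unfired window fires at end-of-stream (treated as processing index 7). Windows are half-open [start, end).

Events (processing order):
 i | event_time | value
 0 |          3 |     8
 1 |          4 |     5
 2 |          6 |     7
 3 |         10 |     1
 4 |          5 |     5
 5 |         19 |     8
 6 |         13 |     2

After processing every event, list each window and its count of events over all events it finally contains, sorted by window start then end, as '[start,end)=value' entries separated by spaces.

[0,7)=4 [7,14)=2 [14,21)=1

i=0 t=3 v=8: → [0,7); WM=−∞
i=1 t=4 v=5: → [0,7); WM=−∞
i=2 t=6 v=7: → [0,7); WM=−∞
i=3 t=10 v=1: → [7,14); WM=7; [0,7) fires=3
i=4 t=5 v=5: → [0,7); WM=7
i=5 t=19 v=8: → [14,21); WM=7
i=6 t=13 v=2: → [7,14); WM=7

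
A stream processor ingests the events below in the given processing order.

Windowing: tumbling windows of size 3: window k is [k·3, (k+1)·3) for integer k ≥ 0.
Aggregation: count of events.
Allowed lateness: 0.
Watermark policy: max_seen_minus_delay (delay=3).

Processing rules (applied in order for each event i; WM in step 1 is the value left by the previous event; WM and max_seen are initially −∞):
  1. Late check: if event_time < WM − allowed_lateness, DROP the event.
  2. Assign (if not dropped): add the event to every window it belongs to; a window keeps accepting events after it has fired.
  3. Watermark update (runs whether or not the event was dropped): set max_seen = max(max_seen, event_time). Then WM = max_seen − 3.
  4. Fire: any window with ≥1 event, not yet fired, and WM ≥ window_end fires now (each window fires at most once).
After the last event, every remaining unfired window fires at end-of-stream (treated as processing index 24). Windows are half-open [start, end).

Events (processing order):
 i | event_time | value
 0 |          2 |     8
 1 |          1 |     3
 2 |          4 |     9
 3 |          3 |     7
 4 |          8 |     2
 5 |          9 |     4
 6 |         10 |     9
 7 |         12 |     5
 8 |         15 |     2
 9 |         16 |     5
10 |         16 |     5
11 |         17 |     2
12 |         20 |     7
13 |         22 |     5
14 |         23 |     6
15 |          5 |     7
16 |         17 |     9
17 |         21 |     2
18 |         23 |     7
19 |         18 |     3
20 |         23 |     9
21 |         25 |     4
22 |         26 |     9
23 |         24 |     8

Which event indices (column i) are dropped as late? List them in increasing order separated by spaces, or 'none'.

15 16 19

i=0 t=2 v=8: → [0,3); WM=-1
i=1 t=1 v=3: → [0,3); WM=-1
i=2 t=4 v=9: → [3,6); WM=1
i=3 t=3 v=7: → [3,6); WM=1
i=4 t=8 v=2: → [6,9); WM=5; [0,3) fires=2
i=5 t=9 v=4: → [9,12); WM=6; [3,6) fires=2
i=6 t=10 v=9: → [9,12); WM=7
i=7 t=12 v=5: → [12,15); WM=9; [6,9) fires=1
i=8 t=15 v=2: → [15,18); WM=12; [9,12) fires=2
i=9 t=16 v=5: → [15,18); WM=13
i=10 t=16 v=5: → [15,18); WM=13
i=11 t=17 v=2: → [15,18); WM=14
i=12 t=20 v=7: → [18,21); WM=17; [12,15) fires=1
i=13 t=22 v=5: → [21,24); WM=19; [15,18) fires=4
i=14 t=23 v=6: → [21,24); WM=20
i=15 t=5 v=7: DROP (t<20-0); WM=20
i=16 t=17 v=9: DROP (t<20-0); WM=20
i=17 t=21 v=2: → [21,24); WM=20
i=18 t=23 v=7: → [21,24); WM=20
i=19 t=18 v=3: DROP (t<20-0); WM=20
i=20 t=23 v=9: → [21,24); WM=20
i=21 t=25 v=4: → [24,27); WM=22; [18,21) fires=1
i=22 t=26 v=9: → [24,27); WM=23
i=23 t=24 v=8: → [24,27); WM=23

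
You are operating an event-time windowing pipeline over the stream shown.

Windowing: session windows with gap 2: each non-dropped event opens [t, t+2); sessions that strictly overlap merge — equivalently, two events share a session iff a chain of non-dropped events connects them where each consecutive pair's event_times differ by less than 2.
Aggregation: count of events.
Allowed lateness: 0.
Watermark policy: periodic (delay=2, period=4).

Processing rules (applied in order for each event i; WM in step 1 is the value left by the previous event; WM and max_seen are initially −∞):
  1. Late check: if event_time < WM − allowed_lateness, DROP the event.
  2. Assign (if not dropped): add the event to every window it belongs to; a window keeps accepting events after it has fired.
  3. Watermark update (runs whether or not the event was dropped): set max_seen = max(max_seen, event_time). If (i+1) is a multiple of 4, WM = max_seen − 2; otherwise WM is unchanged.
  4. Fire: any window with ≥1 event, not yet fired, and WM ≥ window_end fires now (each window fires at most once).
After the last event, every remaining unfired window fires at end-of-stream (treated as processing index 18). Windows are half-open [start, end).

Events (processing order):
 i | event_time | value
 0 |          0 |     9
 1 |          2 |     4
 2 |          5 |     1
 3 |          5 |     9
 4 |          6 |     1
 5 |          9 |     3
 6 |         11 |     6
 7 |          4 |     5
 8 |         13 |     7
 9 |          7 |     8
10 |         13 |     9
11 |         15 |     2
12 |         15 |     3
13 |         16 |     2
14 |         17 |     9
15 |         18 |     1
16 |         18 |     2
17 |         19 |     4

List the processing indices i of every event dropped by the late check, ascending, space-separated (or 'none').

i=0 t=0 v=9: → [0,2); WM=−∞
i=1 t=2 v=4: → [2,4); WM=−∞
i=2 t=5 v=1: → [5,7); WM=−∞
i=3 t=5 v=9: → [5,7); WM=3
i=4 t=6 v=1: → [5,8); WM=3
i=5 t=9 v=3: → [9,11); WM=3
i=6 t=11 v=6: → [11,13); WM=3
i=7 t=4 v=5: → [4,8); WM=9
i=8 t=13 v=7: → [13,15); WM=9
i=9 t=7 v=8: DROP (t<9-0); WM=9
i=10 t=13 v=9: → [13,15); WM=9
i=11 t=15 v=2: → [15,17); WM=13
i=12 t=15 v=3: → [15,17); WM=13
i=13 t=16 v=2: → [15,18); WM=13
i=14 t=17 v=9: → [15,19); WM=13
i=15 t=18 v=1: → [15,20); WM=16
i=16 t=18 v=2: → [15,20); WM=16
i=17 t=19 v=4: → [15,21); WM=16

9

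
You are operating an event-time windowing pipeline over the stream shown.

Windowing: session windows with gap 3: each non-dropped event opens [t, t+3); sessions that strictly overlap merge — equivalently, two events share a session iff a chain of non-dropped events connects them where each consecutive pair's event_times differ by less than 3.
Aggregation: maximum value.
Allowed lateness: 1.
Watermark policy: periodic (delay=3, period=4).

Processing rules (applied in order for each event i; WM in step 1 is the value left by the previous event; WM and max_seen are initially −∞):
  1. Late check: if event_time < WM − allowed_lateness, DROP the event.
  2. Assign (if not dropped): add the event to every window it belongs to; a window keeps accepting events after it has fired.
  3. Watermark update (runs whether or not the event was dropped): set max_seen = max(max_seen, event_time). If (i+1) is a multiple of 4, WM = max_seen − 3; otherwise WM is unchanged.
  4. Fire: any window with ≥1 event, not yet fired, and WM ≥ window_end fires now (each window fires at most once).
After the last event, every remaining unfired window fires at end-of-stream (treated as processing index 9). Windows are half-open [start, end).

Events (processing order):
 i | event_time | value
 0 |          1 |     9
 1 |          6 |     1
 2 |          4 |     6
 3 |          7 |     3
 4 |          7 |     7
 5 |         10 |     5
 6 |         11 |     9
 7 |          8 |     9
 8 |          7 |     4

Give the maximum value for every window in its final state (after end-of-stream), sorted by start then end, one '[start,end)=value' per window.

i=0 t=1 v=9: → [1,4); WM=−∞
i=1 t=6 v=1: → [6,9); WM=−∞
i=2 t=4 v=6: → [4,9); WM=−∞
i=3 t=7 v=3: → [4,10); WM=4
i=4 t=7 v=7: → [4,10); WM=4
i=5 t=10 v=5: → [10,13); WM=4
i=6 t=11 v=9: → [10,14); WM=4
i=7 t=8 v=9: → [4,14); WM=8
i=8 t=7 v=4: → [4,14); WM=8

[1,4)=9 [4,14)=9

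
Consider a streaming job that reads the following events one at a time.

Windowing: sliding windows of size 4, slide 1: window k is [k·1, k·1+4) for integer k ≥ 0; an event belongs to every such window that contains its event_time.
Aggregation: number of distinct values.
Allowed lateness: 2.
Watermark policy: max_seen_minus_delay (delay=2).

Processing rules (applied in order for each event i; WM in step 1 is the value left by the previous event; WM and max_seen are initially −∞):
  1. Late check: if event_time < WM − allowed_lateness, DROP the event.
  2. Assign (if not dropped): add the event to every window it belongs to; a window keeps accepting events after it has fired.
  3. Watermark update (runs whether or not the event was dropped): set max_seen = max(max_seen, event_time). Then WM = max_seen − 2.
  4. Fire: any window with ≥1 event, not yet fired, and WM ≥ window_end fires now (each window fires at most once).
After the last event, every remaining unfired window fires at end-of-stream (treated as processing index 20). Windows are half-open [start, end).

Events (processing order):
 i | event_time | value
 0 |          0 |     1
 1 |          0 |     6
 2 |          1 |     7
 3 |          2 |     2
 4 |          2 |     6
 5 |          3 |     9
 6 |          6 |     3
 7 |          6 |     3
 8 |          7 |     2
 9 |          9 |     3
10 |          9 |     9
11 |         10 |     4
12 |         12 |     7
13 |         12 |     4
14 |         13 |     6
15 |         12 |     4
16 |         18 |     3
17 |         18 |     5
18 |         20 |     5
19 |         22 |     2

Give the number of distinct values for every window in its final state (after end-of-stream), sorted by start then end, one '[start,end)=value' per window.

[0,4)=5 [1,5)=4 [2,6)=3 [3,7)=2 [4,8)=2 [5,9)=2 [6,10)=3 [7,11)=4 [8,12)=3 [9,13)=4 [10,14)=3 [11,15)=3 [12,16)=3 [13,17)=1 [15,19)=2 [16,20)=2 [17,21)=2 [18,22)=2 [19,23)=2 [20,24)=2 [21,25)=1 [22,26)=1

i=0 t=0 v=1: → [0,4); WM=-2
i=1 t=0 v=6: → [0,4); WM=-2
i=2 t=1 v=7: → [1,5),[0,4); WM=-1
i=3 t=2 v=2: → [2,6),[1,5),[0,4); WM=0
i=4 t=2 v=6: → [2,6),[1,5),[0,4); WM=0
i=5 t=3 v=9: → [3,7),[2,6),[1,5),[0,4); WM=1
i=6 t=6 v=3: → [6,10),[5,9),[4,8),[3,7); WM=4; [0,4) fires=5
i=7 t=6 v=3: → [6,10),[5,9),[4,8),[3,7); WM=4
i=8 t=7 v=2: → [7,11),[6,10),[5,9),[4,8); WM=5; [1,5) fires=4
i=9 t=9 v=3: → [9,13),[8,12),[7,11),[6,10); WM=7; [2,6) fires=3 [3,7) fires=2
i=10 t=9 v=9: → [9,13),[8,12),[7,11),[6,10); WM=7
i=11 t=10 v=4: → [10,14),[9,13),[8,12),[7,11); WM=8; [4,8) fires=2
i=12 t=12 v=7: → [12,16),[11,15),[10,14),[9,13); WM=10; [5,9) fires=2 [6,10) fires=3
i=13 t=12 v=4: → [12,16),[11,15),[10,14),[9,13); WM=10
i=14 t=13 v=6: → [13,17),[12,16),[11,15),[10,14); WM=11; [7,11) fires=4
i=15 t=12 v=4: → [12,16),[11,15),[10,14),[9,13); WM=11
i=16 t=18 v=3: → [18,22),[17,21),[16,20),[15,19); WM=16; [8,12) fires=3 [9,13) fires=4 [10,14) fires=3 [11,15) fires=3 [12,16) fires=3
i=17 t=18 v=5: → [18,22),[17,21),[16,20),[15,19); WM=16
i=18 t=20 v=5: → [20,24),[19,23),[18,22),[17,21); WM=18; [13,17) fires=1
i=19 t=22 v=2: → [22,26),[21,25),[20,24),[19,23); WM=20; [15,19) fires=2 [16,20) fires=2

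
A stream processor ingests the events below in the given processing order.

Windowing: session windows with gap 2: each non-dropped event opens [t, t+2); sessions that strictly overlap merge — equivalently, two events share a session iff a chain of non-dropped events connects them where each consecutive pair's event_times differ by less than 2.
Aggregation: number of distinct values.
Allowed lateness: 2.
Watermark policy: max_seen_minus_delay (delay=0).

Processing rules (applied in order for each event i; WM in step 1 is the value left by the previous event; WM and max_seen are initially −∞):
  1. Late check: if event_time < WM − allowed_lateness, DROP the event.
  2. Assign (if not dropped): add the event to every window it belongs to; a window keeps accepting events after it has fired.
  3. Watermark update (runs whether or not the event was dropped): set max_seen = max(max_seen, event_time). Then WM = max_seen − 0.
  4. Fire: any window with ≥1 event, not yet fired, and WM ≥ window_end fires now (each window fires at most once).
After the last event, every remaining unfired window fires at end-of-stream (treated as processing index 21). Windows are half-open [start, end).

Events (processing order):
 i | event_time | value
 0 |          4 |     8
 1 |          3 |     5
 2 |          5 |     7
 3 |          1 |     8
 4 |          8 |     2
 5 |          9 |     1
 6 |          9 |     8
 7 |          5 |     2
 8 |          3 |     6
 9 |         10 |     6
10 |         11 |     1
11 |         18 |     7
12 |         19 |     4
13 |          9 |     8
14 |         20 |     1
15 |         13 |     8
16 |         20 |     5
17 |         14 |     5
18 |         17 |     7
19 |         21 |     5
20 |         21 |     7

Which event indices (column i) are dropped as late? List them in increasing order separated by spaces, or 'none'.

i=0 t=4 v=8: → [4,6); WM=4
i=1 t=3 v=5: → [3,6); WM=4
i=2 t=5 v=7: → [3,7); WM=5
i=3 t=1 v=8: DROP (t<5-2); WM=5
i=4 t=8 v=2: → [8,10); WM=8
i=5 t=9 v=1: → [8,11); WM=9
i=6 t=9 v=8: → [8,11); WM=9
i=7 t=5 v=2: DROP (t<9-2); WM=9
i=8 t=3 v=6: DROP (t<9-2); WM=9
i=9 t=10 v=6: → [8,12); WM=10
i=10 t=11 v=1: → [8,13); WM=11
i=11 t=18 v=7: → [18,20); WM=18
i=12 t=19 v=4: → [18,21); WM=19
i=13 t=9 v=8: DROP (t<19-2); WM=19
i=14 t=20 v=1: → [18,22); WM=20
i=15 t=13 v=8: DROP (t<20-2); WM=20
i=16 t=20 v=5: → [18,22); WM=20
i=17 t=14 v=5: DROP (t<20-2); WM=20
i=18 t=17 v=7: DROP (t<20-2); WM=20
i=19 t=21 v=5: → [18,23); WM=21
i=20 t=21 v=7: → [18,23); WM=21

3 7 8 13 15 17 18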